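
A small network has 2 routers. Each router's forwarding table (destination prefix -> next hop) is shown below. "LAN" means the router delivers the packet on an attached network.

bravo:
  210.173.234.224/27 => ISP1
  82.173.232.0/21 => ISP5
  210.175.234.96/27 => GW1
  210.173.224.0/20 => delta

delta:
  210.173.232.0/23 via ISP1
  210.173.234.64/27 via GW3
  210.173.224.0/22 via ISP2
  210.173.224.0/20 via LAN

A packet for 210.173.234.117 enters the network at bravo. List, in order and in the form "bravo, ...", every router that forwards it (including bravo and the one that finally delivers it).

bravo, delta

At bravo: longest match for 210.173.234.117 is 210.173.224.0/20 -> delta
At delta: longest match for 210.173.234.117 is 210.173.224.0/20 -> LAN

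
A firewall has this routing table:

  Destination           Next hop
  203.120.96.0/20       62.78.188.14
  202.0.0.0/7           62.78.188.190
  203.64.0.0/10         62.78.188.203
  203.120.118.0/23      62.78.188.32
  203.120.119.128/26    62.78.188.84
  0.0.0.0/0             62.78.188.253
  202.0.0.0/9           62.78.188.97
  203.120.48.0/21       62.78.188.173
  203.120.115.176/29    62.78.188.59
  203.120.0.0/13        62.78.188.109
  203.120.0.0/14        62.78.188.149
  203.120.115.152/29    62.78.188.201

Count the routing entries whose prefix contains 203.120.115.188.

Prefixes containing 203.120.115.188:
  0.0.0.0/0 (default, matches everything)
  202.0.0.0/7 (202.0.0.0 - 203.255.255.255)
  203.64.0.0/10 (203.64.0.0 - 203.127.255.255)
  203.120.0.0/13 (203.120.0.0 - 203.127.255.255)
  203.120.0.0/14 (203.120.0.0 - 203.123.255.255)
Total matching entries: 5.

5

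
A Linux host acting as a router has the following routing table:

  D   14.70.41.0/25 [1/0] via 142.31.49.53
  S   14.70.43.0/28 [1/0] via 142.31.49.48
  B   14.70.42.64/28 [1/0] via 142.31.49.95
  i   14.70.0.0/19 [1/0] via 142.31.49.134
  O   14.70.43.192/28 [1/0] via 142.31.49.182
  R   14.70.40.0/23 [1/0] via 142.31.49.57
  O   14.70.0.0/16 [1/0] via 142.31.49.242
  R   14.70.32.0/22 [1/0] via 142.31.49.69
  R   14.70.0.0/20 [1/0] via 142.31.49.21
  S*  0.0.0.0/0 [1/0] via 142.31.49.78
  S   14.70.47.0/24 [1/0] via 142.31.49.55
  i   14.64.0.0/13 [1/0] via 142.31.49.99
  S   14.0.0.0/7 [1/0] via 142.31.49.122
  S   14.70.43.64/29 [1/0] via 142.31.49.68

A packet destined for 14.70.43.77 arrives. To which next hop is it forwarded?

Routes whose prefix contains 14.70.43.77:
  0.0.0.0/0 (default, matches everything) -> 142.31.49.78
  14.0.0.0/7 (14.0.0.0 - 15.255.255.255) -> 142.31.49.122
  14.64.0.0/13 (14.64.0.0 - 14.71.255.255) -> 142.31.49.99
  14.70.0.0/16 (14.70.0.0 - 14.70.255.255) -> 142.31.49.242
More-specific entries that do NOT match:
  14.70.43.64/29 (14.70.43.64 - 14.70.43.71) does not contain 14.70.43.77
  14.70.43.0/28 (14.70.43.0 - 14.70.43.15) does not contain 14.70.43.77
  14.70.42.64/28 (14.70.42.64 - 14.70.42.79) does not contain 14.70.43.77
  14.70.43.192/28 (14.70.43.192 - 14.70.43.207) does not contain 14.70.43.77
  14.70.41.0/25 (14.70.41.0 - 14.70.41.127) does not contain 14.70.43.77
  14.70.47.0/24 (14.70.47.0 - 14.70.47.255) does not contain 14.70.43.77
  14.70.40.0/23 (14.70.40.0 - 14.70.41.255) does not contain 14.70.43.77
  14.70.32.0/22 (14.70.32.0 - 14.70.35.255) does not contain 14.70.43.77
  14.70.0.0/20 (14.70.0.0 - 14.70.15.255) does not contain 14.70.43.77
  14.70.0.0/19 (14.70.0.0 - 14.70.31.255) does not contain 14.70.43.77
Longest matching prefix is /16 -> next hop 142.31.49.242.

142.31.49.242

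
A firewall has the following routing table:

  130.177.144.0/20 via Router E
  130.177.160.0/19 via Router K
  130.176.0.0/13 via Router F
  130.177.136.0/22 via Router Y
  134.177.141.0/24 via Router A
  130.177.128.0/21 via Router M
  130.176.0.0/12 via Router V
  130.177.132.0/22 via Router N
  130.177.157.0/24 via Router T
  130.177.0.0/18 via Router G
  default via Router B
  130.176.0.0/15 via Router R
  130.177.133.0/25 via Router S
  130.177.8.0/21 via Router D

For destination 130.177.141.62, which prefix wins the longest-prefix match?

130.176.0.0/15

Entries matching 130.177.141.62:
  0.0.0.0/0 (default, matches everything)
  130.176.0.0/12 (130.176.0.0 - 130.191.255.255)
  130.176.0.0/13 (130.176.0.0 - 130.183.255.255)
  130.176.0.0/15 (130.176.0.0 - 130.177.255.255)
Most specific is 130.176.0.0/15.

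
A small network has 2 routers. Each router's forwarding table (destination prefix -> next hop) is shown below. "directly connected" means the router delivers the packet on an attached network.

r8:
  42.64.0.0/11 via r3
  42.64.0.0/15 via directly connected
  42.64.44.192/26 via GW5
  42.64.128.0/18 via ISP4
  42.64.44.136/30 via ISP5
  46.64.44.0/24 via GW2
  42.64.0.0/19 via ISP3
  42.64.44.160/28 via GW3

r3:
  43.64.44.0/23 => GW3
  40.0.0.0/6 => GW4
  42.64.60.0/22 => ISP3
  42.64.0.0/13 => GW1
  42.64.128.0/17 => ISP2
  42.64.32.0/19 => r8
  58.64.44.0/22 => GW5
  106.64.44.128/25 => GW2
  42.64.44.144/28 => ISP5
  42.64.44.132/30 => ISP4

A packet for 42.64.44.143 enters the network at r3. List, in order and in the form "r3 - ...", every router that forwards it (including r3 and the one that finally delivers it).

r3 - r8

At r3: longest match for 42.64.44.143 is 42.64.32.0/19 -> r8
At r8: longest match for 42.64.44.143 is 42.64.0.0/15 -> directly connected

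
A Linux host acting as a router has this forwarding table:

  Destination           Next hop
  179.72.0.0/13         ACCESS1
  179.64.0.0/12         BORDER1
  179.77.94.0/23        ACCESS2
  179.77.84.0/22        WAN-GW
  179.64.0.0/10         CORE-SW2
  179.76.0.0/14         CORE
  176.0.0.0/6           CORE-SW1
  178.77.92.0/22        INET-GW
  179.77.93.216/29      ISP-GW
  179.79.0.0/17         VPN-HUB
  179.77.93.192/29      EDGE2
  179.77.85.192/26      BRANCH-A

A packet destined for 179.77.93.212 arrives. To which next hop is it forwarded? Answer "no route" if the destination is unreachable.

Routes whose prefix contains 179.77.93.212:
  176.0.0.0/6 (176.0.0.0 - 179.255.255.255) -> CORE-SW1
  179.64.0.0/10 (179.64.0.0 - 179.127.255.255) -> CORE-SW2
  179.64.0.0/12 (179.64.0.0 - 179.79.255.255) -> BORDER1
  179.72.0.0/13 (179.72.0.0 - 179.79.255.255) -> ACCESS1
  179.76.0.0/14 (179.76.0.0 - 179.79.255.255) -> CORE
More-specific entries that do NOT match:
  179.77.93.216/29 (179.77.93.216 - 179.77.93.223) does not contain 179.77.93.212
  179.77.93.192/29 (179.77.93.192 - 179.77.93.199) does not contain 179.77.93.212
  179.77.85.192/26 (179.77.85.192 - 179.77.85.255) does not contain 179.77.93.212
  179.77.94.0/23 (179.77.94.0 - 179.77.95.255) does not contain 179.77.93.212
  179.77.84.0/22 (179.77.84.0 - 179.77.87.255) does not contain 179.77.93.212
  178.77.92.0/22 (178.77.92.0 - 178.77.95.255) does not contain 179.77.93.212
  179.79.0.0/17 (179.79.0.0 - 179.79.127.255) does not contain 179.77.93.212
Longest matching prefix is /14 -> next hop CORE.

CORE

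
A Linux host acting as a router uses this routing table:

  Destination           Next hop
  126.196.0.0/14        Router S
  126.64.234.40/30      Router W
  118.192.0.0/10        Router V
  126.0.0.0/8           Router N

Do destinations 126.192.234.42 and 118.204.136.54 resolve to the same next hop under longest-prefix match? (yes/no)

no

126.192.234.42: longest match 126.0.0.0/8 -> Router N
118.204.136.54: longest match 118.192.0.0/10 -> Router V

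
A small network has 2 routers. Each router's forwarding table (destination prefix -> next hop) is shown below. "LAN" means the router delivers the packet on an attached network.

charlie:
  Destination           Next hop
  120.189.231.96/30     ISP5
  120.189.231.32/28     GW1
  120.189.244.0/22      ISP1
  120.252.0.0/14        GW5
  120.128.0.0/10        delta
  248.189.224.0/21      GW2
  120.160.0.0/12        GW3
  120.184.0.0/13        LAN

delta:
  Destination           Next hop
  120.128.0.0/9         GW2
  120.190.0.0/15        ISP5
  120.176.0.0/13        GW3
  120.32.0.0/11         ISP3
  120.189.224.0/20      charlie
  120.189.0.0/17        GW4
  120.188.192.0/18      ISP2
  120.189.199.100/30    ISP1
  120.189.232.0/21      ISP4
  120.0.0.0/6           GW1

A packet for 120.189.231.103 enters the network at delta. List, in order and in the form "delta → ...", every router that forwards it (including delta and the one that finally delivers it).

delta → charlie

At delta: longest match for 120.189.231.103 is 120.189.224.0/20 -> charlie
At charlie: longest match for 120.189.231.103 is 120.184.0.0/13 -> LAN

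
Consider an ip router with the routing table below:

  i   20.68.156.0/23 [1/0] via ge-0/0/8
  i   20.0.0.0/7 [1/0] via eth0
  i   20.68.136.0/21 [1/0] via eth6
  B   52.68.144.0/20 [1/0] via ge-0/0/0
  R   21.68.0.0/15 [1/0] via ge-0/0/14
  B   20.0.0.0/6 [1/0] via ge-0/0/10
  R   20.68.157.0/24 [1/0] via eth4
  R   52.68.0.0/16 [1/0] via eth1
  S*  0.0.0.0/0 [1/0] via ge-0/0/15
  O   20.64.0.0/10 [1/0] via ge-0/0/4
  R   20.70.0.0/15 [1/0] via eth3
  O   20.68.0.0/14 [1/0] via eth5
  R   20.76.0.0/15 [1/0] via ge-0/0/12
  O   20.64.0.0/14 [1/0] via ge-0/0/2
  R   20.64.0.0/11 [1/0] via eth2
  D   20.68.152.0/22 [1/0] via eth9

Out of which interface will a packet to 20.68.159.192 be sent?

Routes whose prefix contains 20.68.159.192:
  0.0.0.0/0 (default, matches everything) -> ge-0/0/15
  20.0.0.0/6 (20.0.0.0 - 23.255.255.255) -> ge-0/0/10
  20.0.0.0/7 (20.0.0.0 - 21.255.255.255) -> eth0
  20.64.0.0/10 (20.64.0.0 - 20.127.255.255) -> ge-0/0/4
  20.64.0.0/11 (20.64.0.0 - 20.95.255.255) -> eth2
  20.68.0.0/14 (20.68.0.0 - 20.71.255.255) -> eth5
More-specific entries that do NOT match:
  20.68.157.0/24 (20.68.157.0 - 20.68.157.255) does not contain 20.68.159.192
  20.68.156.0/23 (20.68.156.0 - 20.68.157.255) does not contain 20.68.159.192
  20.68.152.0/22 (20.68.152.0 - 20.68.155.255) does not contain 20.68.159.192
  20.68.136.0/21 (20.68.136.0 - 20.68.143.255) does not contain 20.68.159.192
  52.68.144.0/20 (52.68.144.0 - 52.68.159.255) does not contain 20.68.159.192
  52.68.0.0/16 (52.68.0.0 - 52.68.255.255) does not contain 20.68.159.192
  21.68.0.0/15 (21.68.0.0 - 21.69.255.255) does not contain 20.68.159.192
  20.70.0.0/15 (20.70.0.0 - 20.71.255.255) does not contain 20.68.159.192
  20.76.0.0/15 (20.76.0.0 - 20.77.255.255) does not contain 20.68.159.192
Longest matching prefix is /14 -> interface eth5.

eth5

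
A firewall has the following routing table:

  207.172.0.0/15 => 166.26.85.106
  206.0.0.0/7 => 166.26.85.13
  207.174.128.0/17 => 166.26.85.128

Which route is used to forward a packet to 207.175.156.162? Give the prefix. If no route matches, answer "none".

Entries matching 207.175.156.162:
  206.0.0.0/7 (206.0.0.0 - 207.255.255.255)
Most specific is 206.0.0.0/7.

206.0.0.0/7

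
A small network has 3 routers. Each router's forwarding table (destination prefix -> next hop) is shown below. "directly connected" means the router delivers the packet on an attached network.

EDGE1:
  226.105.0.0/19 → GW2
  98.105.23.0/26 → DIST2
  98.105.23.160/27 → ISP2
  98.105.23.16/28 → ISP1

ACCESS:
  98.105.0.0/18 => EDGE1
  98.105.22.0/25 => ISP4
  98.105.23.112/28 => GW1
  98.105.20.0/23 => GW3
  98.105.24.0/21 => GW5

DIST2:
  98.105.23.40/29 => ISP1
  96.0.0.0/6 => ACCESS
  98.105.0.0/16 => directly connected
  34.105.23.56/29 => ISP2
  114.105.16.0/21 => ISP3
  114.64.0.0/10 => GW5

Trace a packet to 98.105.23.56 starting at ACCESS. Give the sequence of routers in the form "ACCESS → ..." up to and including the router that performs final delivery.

ACCESS → EDGE1 → DIST2

At ACCESS: longest match for 98.105.23.56 is 98.105.0.0/18 -> EDGE1
At EDGE1: longest match for 98.105.23.56 is 98.105.23.0/26 -> DIST2
At DIST2: longest match for 98.105.23.56 is 98.105.0.0/16 -> directly connected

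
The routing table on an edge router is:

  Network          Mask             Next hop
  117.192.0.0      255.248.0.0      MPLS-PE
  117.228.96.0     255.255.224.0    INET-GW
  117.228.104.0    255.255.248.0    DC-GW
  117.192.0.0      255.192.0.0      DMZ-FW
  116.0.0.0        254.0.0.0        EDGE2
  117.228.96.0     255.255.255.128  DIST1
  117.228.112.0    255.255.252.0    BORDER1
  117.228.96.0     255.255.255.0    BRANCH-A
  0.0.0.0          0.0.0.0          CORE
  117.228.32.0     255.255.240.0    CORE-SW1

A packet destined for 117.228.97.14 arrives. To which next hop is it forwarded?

Routes whose prefix contains 117.228.97.14:
  0.0.0.0/0 (default, matches everything) -> CORE
  116.0.0.0/7 (116.0.0.0 - 117.255.255.255) -> EDGE2
  117.192.0.0/10 (117.192.0.0 - 117.255.255.255) -> DMZ-FW
  117.228.96.0/19 (117.228.96.0 - 117.228.127.255) -> INET-GW
More-specific entries that do NOT match:
  117.228.96.0/25 (117.228.96.0 - 117.228.96.127) does not contain 117.228.97.14
  117.228.96.0/24 (117.228.96.0 - 117.228.96.255) does not contain 117.228.97.14
  117.228.112.0/22 (117.228.112.0 - 117.228.115.255) does not contain 117.228.97.14
  117.228.104.0/21 (117.228.104.0 - 117.228.111.255) does not contain 117.228.97.14
  117.228.32.0/20 (117.228.32.0 - 117.228.47.255) does not contain 117.228.97.14
Longest matching prefix is /19 -> next hop INET-GW.

INET-GW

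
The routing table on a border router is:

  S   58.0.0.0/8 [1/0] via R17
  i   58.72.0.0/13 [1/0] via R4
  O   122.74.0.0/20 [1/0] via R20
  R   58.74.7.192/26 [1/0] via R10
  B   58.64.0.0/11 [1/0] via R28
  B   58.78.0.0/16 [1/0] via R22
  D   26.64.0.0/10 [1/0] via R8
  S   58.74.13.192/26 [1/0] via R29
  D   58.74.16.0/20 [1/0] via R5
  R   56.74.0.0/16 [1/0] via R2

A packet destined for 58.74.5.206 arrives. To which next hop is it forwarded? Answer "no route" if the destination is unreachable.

Routes whose prefix contains 58.74.5.206:
  58.0.0.0/8 (58.0.0.0 - 58.255.255.255) -> R17
  58.64.0.0/11 (58.64.0.0 - 58.95.255.255) -> R28
  58.72.0.0/13 (58.72.0.0 - 58.79.255.255) -> R4
More-specific entries that do NOT match:
  58.74.7.192/26 (58.74.7.192 - 58.74.7.255) does not contain 58.74.5.206
  58.74.13.192/26 (58.74.13.192 - 58.74.13.255) does not contain 58.74.5.206
  122.74.0.0/20 (122.74.0.0 - 122.74.15.255) does not contain 58.74.5.206
  58.74.16.0/20 (58.74.16.0 - 58.74.31.255) does not contain 58.74.5.206
  58.78.0.0/16 (58.78.0.0 - 58.78.255.255) does not contain 58.74.5.206
  56.74.0.0/16 (56.74.0.0 - 56.74.255.255) does not contain 58.74.5.206
Longest matching prefix is /13 -> next hop R4.

R4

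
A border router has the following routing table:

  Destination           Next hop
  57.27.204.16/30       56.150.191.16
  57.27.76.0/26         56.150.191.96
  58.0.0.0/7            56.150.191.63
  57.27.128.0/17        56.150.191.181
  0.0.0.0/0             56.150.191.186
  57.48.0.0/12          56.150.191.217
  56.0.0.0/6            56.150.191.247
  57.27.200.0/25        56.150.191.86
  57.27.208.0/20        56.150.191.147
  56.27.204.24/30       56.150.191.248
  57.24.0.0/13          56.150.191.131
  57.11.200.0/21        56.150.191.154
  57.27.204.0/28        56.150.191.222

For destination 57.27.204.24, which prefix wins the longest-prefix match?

Entries matching 57.27.204.24:
  0.0.0.0/0 (default, matches everything)
  56.0.0.0/6 (56.0.0.0 - 59.255.255.255)
  57.24.0.0/13 (57.24.0.0 - 57.31.255.255)
  57.27.128.0/17 (57.27.128.0 - 57.27.255.255)
Most specific is 57.27.128.0/17.

57.27.128.0/17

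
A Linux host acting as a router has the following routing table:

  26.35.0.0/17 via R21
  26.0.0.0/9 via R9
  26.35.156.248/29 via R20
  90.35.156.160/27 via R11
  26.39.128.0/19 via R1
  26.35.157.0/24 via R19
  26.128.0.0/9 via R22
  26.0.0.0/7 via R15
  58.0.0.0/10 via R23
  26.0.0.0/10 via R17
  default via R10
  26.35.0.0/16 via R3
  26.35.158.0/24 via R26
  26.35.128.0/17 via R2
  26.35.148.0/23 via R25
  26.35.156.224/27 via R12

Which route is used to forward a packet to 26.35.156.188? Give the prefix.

Entries matching 26.35.156.188:
  0.0.0.0/0 (default, matches everything)
  26.0.0.0/7 (26.0.0.0 - 27.255.255.255)
  26.0.0.0/9 (26.0.0.0 - 26.127.255.255)
  26.0.0.0/10 (26.0.0.0 - 26.63.255.255)
  26.35.0.0/16 (26.35.0.0 - 26.35.255.255)
  26.35.128.0/17 (26.35.128.0 - 26.35.255.255)
Most specific is 26.35.128.0/17.

26.35.128.0/17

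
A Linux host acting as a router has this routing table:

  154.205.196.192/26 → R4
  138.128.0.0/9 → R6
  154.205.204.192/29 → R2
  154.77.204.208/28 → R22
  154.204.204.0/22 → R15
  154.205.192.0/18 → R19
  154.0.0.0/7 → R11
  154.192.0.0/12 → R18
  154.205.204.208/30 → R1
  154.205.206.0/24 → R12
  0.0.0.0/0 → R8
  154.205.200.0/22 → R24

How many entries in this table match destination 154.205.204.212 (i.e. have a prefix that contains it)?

Prefixes containing 154.205.204.212:
  0.0.0.0/0 (default, matches everything)
  154.0.0.0/7 (154.0.0.0 - 155.255.255.255)
  154.192.0.0/12 (154.192.0.0 - 154.207.255.255)
  154.205.192.0/18 (154.205.192.0 - 154.205.255.255)
Total matching entries: 4.

4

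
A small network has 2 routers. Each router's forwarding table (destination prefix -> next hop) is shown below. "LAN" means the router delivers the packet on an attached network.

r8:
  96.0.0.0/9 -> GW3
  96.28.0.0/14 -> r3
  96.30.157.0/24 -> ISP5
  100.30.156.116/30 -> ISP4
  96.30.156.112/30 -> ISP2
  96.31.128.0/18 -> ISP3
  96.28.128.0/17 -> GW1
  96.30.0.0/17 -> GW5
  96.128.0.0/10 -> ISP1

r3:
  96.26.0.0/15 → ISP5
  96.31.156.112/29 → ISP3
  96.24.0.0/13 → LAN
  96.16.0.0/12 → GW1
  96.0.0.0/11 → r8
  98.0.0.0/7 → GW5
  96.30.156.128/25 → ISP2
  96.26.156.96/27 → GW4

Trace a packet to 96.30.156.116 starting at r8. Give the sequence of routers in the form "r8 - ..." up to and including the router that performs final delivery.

r8 - r3

At r8: longest match for 96.30.156.116 is 96.28.0.0/14 -> r3
At r3: longest match for 96.30.156.116 is 96.24.0.0/13 -> LAN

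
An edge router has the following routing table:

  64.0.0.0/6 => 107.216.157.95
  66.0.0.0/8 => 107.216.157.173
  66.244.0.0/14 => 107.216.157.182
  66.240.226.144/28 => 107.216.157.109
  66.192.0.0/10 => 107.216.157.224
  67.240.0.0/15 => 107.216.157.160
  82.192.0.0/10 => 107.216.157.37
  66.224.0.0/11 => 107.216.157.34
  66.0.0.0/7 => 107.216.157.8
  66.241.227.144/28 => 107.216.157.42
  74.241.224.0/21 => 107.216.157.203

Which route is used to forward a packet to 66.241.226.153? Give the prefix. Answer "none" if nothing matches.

66.224.0.0/11

Entries matching 66.241.226.153:
  64.0.0.0/6 (64.0.0.0 - 67.255.255.255)
  66.0.0.0/7 (66.0.0.0 - 67.255.255.255)
  66.0.0.0/8 (66.0.0.0 - 66.255.255.255)
  66.192.0.0/10 (66.192.0.0 - 66.255.255.255)
  66.224.0.0/11 (66.224.0.0 - 66.255.255.255)
Most specific is 66.224.0.0/11.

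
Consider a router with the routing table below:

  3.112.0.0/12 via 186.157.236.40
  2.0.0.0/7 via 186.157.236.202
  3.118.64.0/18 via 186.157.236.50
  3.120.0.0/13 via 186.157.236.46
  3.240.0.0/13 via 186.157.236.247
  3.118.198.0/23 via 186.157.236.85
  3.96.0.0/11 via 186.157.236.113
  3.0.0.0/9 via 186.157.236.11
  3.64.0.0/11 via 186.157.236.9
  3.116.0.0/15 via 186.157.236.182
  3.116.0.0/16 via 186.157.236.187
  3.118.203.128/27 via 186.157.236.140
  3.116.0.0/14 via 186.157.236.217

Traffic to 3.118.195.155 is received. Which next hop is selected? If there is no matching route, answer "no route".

Routes whose prefix contains 3.118.195.155:
  2.0.0.0/7 (2.0.0.0 - 3.255.255.255) -> 186.157.236.202
  3.0.0.0/9 (3.0.0.0 - 3.127.255.255) -> 186.157.236.11
  3.96.0.0/11 (3.96.0.0 - 3.127.255.255) -> 186.157.236.113
  3.112.0.0/12 (3.112.0.0 - 3.127.255.255) -> 186.157.236.40
  3.116.0.0/14 (3.116.0.0 - 3.119.255.255) -> 186.157.236.217
More-specific entries that do NOT match:
  3.118.203.128/27 (3.118.203.128 - 3.118.203.159) does not contain 3.118.195.155
  3.118.198.0/23 (3.118.198.0 - 3.118.199.255) does not contain 3.118.195.155
  3.118.64.0/18 (3.118.64.0 - 3.118.127.255) does not contain 3.118.195.155
  3.116.0.0/16 (3.116.0.0 - 3.116.255.255) does not contain 3.118.195.155
  3.116.0.0/15 (3.116.0.0 - 3.117.255.255) does not contain 3.118.195.155
Longest matching prefix is /14 -> next hop 186.157.236.217.

186.157.236.217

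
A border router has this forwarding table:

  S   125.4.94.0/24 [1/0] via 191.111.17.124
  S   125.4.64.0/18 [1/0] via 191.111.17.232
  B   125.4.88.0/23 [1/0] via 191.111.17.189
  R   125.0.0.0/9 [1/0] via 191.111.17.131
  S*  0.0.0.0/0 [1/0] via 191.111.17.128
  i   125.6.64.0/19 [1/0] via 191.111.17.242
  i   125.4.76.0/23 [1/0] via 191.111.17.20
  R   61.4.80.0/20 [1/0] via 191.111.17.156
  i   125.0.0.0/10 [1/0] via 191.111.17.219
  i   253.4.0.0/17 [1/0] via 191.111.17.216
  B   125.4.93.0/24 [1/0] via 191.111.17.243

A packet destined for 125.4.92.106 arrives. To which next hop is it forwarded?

Routes whose prefix contains 125.4.92.106:
  0.0.0.0/0 (default, matches everything) -> 191.111.17.128
  125.0.0.0/9 (125.0.0.0 - 125.127.255.255) -> 191.111.17.131
  125.0.0.0/10 (125.0.0.0 - 125.63.255.255) -> 191.111.17.219
  125.4.64.0/18 (125.4.64.0 - 125.4.127.255) -> 191.111.17.232
More-specific entries that do NOT match:
  125.4.94.0/24 (125.4.94.0 - 125.4.94.255) does not contain 125.4.92.106
  125.4.93.0/24 (125.4.93.0 - 125.4.93.255) does not contain 125.4.92.106
  125.4.88.0/23 (125.4.88.0 - 125.4.89.255) does not contain 125.4.92.106
  125.4.76.0/23 (125.4.76.0 - 125.4.77.255) does not contain 125.4.92.106
  61.4.80.0/20 (61.4.80.0 - 61.4.95.255) does not contain 125.4.92.106
  125.6.64.0/19 (125.6.64.0 - 125.6.95.255) does not contain 125.4.92.106
Longest matching prefix is /18 -> next hop 191.111.17.232.

191.111.17.232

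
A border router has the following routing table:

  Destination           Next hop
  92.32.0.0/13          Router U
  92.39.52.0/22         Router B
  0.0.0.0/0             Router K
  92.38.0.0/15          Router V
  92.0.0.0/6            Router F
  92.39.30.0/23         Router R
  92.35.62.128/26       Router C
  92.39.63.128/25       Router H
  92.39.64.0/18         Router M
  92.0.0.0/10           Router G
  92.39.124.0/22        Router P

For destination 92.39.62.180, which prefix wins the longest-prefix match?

92.38.0.0/15

Entries matching 92.39.62.180:
  0.0.0.0/0 (default, matches everything)
  92.0.0.0/6 (92.0.0.0 - 95.255.255.255)
  92.0.0.0/10 (92.0.0.0 - 92.63.255.255)
  92.32.0.0/13 (92.32.0.0 - 92.39.255.255)
  92.38.0.0/15 (92.38.0.0 - 92.39.255.255)
Most specific is 92.38.0.0/15.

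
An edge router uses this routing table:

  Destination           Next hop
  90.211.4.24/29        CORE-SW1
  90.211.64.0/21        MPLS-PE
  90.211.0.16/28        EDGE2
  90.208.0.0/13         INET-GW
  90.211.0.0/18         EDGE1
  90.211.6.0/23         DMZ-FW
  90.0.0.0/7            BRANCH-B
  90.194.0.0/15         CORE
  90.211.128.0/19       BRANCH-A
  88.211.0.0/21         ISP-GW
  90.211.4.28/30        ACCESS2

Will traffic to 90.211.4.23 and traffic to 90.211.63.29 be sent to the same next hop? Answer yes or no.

yes

90.211.4.23: longest match 90.211.0.0/18 -> EDGE1
90.211.63.29: longest match 90.211.0.0/18 -> EDGE1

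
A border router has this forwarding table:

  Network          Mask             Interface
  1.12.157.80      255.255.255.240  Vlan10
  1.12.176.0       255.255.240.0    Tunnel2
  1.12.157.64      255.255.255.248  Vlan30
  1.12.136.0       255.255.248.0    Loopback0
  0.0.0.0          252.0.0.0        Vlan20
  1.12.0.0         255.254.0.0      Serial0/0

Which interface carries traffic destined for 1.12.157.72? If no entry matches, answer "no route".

Routes whose prefix contains 1.12.157.72:
  0.0.0.0/6 (0.0.0.0 - 3.255.255.255) -> Vlan20
  1.12.0.0/15 (1.12.0.0 - 1.13.255.255) -> Serial0/0
More-specific entries that do NOT match:
  1.12.157.64/29 (1.12.157.64 - 1.12.157.71) does not contain 1.12.157.72
  1.12.157.80/28 (1.12.157.80 - 1.12.157.95) does not contain 1.12.157.72
  1.12.136.0/21 (1.12.136.0 - 1.12.143.255) does not contain 1.12.157.72
  1.12.176.0/20 (1.12.176.0 - 1.12.191.255) does not contain 1.12.157.72
Longest matching prefix is /15 -> interface Serial0/0.

Serial0/0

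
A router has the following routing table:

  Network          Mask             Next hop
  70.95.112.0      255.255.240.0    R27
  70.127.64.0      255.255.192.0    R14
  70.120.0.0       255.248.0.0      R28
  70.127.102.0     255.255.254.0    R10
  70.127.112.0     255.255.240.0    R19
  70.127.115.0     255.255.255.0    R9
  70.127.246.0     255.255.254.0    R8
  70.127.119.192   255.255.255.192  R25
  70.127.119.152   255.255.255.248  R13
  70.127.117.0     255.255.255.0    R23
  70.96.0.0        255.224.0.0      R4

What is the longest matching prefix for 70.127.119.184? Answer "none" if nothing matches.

Entries matching 70.127.119.184:
  70.96.0.0/11 (70.96.0.0 - 70.127.255.255)
  70.120.0.0/13 (70.120.0.0 - 70.127.255.255)
  70.127.64.0/18 (70.127.64.0 - 70.127.127.255)
  70.127.112.0/20 (70.127.112.0 - 70.127.127.255)
Most specific is 70.127.112.0/20.

70.127.112.0/20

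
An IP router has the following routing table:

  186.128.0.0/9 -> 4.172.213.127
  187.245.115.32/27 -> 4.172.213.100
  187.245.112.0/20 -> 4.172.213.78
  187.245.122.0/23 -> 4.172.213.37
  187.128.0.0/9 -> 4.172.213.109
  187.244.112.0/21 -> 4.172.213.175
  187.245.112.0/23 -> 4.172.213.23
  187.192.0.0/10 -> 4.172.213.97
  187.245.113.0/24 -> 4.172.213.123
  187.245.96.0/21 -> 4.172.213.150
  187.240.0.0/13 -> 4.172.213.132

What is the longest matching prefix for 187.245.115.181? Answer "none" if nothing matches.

187.245.112.0/20

Entries matching 187.245.115.181:
  187.128.0.0/9 (187.128.0.0 - 187.255.255.255)
  187.192.0.0/10 (187.192.0.0 - 187.255.255.255)
  187.240.0.0/13 (187.240.0.0 - 187.247.255.255)
  187.245.112.0/20 (187.245.112.0 - 187.245.127.255)
Most specific is 187.245.112.0/20.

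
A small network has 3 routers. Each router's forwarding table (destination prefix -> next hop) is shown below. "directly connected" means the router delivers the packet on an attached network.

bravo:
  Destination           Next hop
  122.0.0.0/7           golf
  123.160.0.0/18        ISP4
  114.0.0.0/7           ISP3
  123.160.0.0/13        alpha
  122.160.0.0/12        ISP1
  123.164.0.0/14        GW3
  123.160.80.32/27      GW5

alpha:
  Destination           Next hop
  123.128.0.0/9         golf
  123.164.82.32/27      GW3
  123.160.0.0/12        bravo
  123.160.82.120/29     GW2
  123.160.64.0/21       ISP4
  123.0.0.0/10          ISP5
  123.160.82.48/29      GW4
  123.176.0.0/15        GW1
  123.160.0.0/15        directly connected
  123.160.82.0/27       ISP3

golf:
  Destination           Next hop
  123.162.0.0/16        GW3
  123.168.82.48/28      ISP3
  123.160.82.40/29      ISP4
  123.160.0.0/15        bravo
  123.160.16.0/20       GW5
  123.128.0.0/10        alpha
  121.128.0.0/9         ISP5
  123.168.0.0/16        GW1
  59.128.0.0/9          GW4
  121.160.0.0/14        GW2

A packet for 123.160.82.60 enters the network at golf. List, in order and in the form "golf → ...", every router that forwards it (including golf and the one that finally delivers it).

At golf: longest match for 123.160.82.60 is 123.160.0.0/15 -> bravo
At bravo: longest match for 123.160.82.60 is 123.160.0.0/13 -> alpha
At alpha: longest match for 123.160.82.60 is 123.160.0.0/15 -> directly connected

golf → bravo → alpha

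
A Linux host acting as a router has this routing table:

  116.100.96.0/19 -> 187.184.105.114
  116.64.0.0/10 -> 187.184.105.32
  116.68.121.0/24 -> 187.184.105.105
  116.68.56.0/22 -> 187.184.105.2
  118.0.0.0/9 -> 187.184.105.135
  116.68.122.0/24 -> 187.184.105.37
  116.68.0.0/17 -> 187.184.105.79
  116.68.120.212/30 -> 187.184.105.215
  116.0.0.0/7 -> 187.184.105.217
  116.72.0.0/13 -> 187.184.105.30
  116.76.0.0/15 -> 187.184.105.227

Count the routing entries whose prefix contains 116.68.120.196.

Prefixes containing 116.68.120.196:
  116.0.0.0/7 (116.0.0.0 - 117.255.255.255)
  116.64.0.0/10 (116.64.0.0 - 116.127.255.255)
  116.68.0.0/17 (116.68.0.0 - 116.68.127.255)
Total matching entries: 3.

3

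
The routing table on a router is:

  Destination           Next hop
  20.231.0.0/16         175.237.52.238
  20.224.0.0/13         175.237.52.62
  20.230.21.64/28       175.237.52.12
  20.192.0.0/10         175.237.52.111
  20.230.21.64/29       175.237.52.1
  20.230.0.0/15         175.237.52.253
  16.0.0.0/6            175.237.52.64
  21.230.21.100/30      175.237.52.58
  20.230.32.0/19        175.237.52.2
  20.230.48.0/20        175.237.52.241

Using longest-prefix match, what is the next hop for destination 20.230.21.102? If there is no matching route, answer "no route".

175.237.52.253

Routes whose prefix contains 20.230.21.102:
  20.192.0.0/10 (20.192.0.0 - 20.255.255.255) -> 175.237.52.111
  20.224.0.0/13 (20.224.0.0 - 20.231.255.255) -> 175.237.52.62
  20.230.0.0/15 (20.230.0.0 - 20.231.255.255) -> 175.237.52.253
More-specific entries that do NOT match:
  21.230.21.100/30 (21.230.21.100 - 21.230.21.103) does not contain 20.230.21.102
  20.230.21.64/29 (20.230.21.64 - 20.230.21.71) does not contain 20.230.21.102
  20.230.21.64/28 (20.230.21.64 - 20.230.21.79) does not contain 20.230.21.102
  20.230.48.0/20 (20.230.48.0 - 20.230.63.255) does not contain 20.230.21.102
  20.230.32.0/19 (20.230.32.0 - 20.230.63.255) does not contain 20.230.21.102
  20.231.0.0/16 (20.231.0.0 - 20.231.255.255) does not contain 20.230.21.102
Longest matching prefix is /15 -> next hop 175.237.52.253.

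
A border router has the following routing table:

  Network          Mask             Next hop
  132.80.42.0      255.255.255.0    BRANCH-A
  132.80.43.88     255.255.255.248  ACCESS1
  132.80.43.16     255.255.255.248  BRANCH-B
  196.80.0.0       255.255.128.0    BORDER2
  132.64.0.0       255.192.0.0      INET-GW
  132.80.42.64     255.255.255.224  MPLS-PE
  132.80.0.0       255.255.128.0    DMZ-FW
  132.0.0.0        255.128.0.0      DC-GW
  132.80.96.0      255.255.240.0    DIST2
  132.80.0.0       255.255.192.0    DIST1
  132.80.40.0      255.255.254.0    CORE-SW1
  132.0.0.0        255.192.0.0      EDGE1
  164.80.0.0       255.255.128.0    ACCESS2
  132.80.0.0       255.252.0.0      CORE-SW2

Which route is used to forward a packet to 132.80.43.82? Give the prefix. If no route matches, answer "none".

132.80.0.0/18

Entries matching 132.80.43.82:
  132.0.0.0/9 (132.0.0.0 - 132.127.255.255)
  132.64.0.0/10 (132.64.0.0 - 132.127.255.255)
  132.80.0.0/14 (132.80.0.0 - 132.83.255.255)
  132.80.0.0/17 (132.80.0.0 - 132.80.127.255)
  132.80.0.0/18 (132.80.0.0 - 132.80.63.255)
Most specific is 132.80.0.0/18.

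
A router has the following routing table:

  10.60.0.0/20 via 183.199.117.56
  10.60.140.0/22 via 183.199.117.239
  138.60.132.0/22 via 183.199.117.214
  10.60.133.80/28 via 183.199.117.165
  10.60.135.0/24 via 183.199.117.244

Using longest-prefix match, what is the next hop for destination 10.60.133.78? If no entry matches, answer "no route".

no route

No entry's prefix contains 10.60.133.78; there is no default route.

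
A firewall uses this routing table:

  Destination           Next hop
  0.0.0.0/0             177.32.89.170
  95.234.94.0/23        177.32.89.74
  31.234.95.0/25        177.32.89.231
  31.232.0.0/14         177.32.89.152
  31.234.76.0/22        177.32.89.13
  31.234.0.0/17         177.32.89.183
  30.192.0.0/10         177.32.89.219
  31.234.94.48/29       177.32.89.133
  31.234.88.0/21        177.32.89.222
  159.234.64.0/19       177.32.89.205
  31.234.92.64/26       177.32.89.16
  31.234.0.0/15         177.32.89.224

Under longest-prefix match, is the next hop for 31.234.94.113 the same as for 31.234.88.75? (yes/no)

31.234.94.113: longest match 31.234.88.0/21 -> 177.32.89.222
31.234.88.75: longest match 31.234.88.0/21 -> 177.32.89.222

yes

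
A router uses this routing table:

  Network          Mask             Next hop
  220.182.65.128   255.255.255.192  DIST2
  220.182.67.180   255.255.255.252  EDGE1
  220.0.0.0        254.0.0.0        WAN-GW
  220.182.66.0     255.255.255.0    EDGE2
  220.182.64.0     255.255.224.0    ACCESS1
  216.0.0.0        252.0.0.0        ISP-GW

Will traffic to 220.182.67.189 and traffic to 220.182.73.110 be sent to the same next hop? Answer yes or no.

yes

220.182.67.189: longest match 220.182.64.0/19 -> ACCESS1
220.182.73.110: longest match 220.182.64.0/19 -> ACCESS1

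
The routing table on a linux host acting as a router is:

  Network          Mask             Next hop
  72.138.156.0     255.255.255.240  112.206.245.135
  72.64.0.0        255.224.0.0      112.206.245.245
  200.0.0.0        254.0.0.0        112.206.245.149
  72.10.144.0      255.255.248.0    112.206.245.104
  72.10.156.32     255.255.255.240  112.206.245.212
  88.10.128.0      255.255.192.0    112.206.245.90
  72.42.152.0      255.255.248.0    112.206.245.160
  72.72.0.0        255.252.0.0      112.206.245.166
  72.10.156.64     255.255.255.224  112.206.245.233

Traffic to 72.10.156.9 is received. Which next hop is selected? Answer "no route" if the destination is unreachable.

No entry's prefix contains 72.10.156.9; there is no default route.

no route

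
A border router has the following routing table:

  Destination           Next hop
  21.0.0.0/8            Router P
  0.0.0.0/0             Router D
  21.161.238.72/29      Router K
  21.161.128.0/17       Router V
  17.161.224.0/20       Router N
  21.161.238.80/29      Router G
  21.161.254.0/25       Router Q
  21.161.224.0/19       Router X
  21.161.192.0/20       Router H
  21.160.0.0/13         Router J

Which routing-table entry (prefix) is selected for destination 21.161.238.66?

21.161.224.0/19

Entries matching 21.161.238.66:
  0.0.0.0/0 (default, matches everything)
  21.0.0.0/8 (21.0.0.0 - 21.255.255.255)
  21.160.0.0/13 (21.160.0.0 - 21.167.255.255)
  21.161.128.0/17 (21.161.128.0 - 21.161.255.255)
  21.161.224.0/19 (21.161.224.0 - 21.161.255.255)
Most specific is 21.161.224.0/19.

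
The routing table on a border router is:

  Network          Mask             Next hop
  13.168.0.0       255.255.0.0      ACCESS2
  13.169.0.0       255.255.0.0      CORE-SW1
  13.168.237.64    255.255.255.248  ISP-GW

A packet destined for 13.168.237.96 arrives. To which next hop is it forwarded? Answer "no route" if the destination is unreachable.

Routes whose prefix contains 13.168.237.96:
  13.168.0.0/16 (13.168.0.0 - 13.168.255.255) -> ACCESS2
More-specific entries that do NOT match:
  13.168.237.64/29 (13.168.237.64 - 13.168.237.71) does not contain 13.168.237.96
Longest matching prefix is /16 -> next hop ACCESS2.

ACCESS2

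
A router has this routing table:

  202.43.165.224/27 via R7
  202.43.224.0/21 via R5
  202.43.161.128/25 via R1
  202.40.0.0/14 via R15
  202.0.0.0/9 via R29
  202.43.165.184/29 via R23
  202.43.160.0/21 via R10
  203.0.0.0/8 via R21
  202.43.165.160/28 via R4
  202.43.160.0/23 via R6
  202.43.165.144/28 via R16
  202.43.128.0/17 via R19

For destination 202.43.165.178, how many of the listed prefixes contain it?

Prefixes containing 202.43.165.178:
  202.0.0.0/9 (202.0.0.0 - 202.127.255.255)
  202.40.0.0/14 (202.40.0.0 - 202.43.255.255)
  202.43.128.0/17 (202.43.128.0 - 202.43.255.255)
  202.43.160.0/21 (202.43.160.0 - 202.43.167.255)
Total matching entries: 4.

4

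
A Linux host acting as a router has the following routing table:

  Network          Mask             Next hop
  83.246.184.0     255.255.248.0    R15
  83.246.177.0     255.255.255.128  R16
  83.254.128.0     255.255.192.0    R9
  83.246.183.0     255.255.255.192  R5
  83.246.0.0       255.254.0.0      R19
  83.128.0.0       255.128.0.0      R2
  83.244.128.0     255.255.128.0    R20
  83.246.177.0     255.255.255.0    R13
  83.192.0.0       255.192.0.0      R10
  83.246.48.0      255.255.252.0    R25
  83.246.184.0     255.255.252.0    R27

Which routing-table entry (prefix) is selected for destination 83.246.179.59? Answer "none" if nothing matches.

83.246.0.0/15

Entries matching 83.246.179.59:
  83.128.0.0/9 (83.128.0.0 - 83.255.255.255)
  83.192.0.0/10 (83.192.0.0 - 83.255.255.255)
  83.246.0.0/15 (83.246.0.0 - 83.247.255.255)
Most specific is 83.246.0.0/15.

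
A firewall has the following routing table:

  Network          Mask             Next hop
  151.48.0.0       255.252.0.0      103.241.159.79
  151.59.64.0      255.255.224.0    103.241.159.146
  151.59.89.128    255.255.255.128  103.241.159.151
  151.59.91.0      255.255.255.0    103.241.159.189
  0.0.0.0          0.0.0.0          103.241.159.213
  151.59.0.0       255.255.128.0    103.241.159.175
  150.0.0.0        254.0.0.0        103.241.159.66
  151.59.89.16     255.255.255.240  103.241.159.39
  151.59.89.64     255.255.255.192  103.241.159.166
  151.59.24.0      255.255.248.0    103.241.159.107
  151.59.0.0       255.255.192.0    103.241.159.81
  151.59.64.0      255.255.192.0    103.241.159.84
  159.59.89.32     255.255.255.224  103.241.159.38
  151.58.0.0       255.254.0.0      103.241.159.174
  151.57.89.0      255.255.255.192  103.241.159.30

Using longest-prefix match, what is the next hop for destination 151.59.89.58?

Routes whose prefix contains 151.59.89.58:
  0.0.0.0/0 (default, matches everything) -> 103.241.159.213
  150.0.0.0/7 (150.0.0.0 - 151.255.255.255) -> 103.241.159.66
  151.58.0.0/15 (151.58.0.0 - 151.59.255.255) -> 103.241.159.174
  151.59.0.0/17 (151.59.0.0 - 151.59.127.255) -> 103.241.159.175
  151.59.64.0/18 (151.59.64.0 - 151.59.127.255) -> 103.241.159.84
  151.59.64.0/19 (151.59.64.0 - 151.59.95.255) -> 103.241.159.146
More-specific entries that do NOT match:
  151.59.89.16/28 (151.59.89.16 - 151.59.89.31) does not contain 151.59.89.58
  159.59.89.32/27 (159.59.89.32 - 159.59.89.63) does not contain 151.59.89.58
  151.59.89.64/26 (151.59.89.64 - 151.59.89.127) does not contain 151.59.89.58
  151.57.89.0/26 (151.57.89.0 - 151.57.89.63) does not contain 151.59.89.58
  151.59.89.128/25 (151.59.89.128 - 151.59.89.255) does not contain 151.59.89.58
  151.59.91.0/24 (151.59.91.0 - 151.59.91.255) does not contain 151.59.89.58
  151.59.24.0/21 (151.59.24.0 - 151.59.31.255) does not contain 151.59.89.58
Longest matching prefix is /19 -> next hop 103.241.159.146.

103.241.159.146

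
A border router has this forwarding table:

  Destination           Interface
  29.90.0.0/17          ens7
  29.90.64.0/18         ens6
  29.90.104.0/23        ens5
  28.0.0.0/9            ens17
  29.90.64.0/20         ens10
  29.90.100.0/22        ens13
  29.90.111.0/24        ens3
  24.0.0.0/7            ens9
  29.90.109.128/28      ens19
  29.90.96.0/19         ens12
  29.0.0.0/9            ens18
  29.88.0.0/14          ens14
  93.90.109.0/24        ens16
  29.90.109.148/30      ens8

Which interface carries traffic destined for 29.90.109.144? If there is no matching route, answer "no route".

Routes whose prefix contains 29.90.109.144:
  29.0.0.0/9 (29.0.0.0 - 29.127.255.255) -> ens18
  29.88.0.0/14 (29.88.0.0 - 29.91.255.255) -> ens14
  29.90.0.0/17 (29.90.0.0 - 29.90.127.255) -> ens7
  29.90.64.0/18 (29.90.64.0 - 29.90.127.255) -> ens6
  29.90.96.0/19 (29.90.96.0 - 29.90.127.255) -> ens12
More-specific entries that do NOT match:
  29.90.109.148/30 (29.90.109.148 - 29.90.109.151) does not contain 29.90.109.144
  29.90.109.128/28 (29.90.109.128 - 29.90.109.143) does not contain 29.90.109.144
  29.90.111.0/24 (29.90.111.0 - 29.90.111.255) does not contain 29.90.109.144
  93.90.109.0/24 (93.90.109.0 - 93.90.109.255) does not contain 29.90.109.144
  29.90.104.0/23 (29.90.104.0 - 29.90.105.255) does not contain 29.90.109.144
  29.90.100.0/22 (29.90.100.0 - 29.90.103.255) does not contain 29.90.109.144
  29.90.64.0/20 (29.90.64.0 - 29.90.79.255) does not contain 29.90.109.144
Longest matching prefix is /19 -> interface ens12.

ens12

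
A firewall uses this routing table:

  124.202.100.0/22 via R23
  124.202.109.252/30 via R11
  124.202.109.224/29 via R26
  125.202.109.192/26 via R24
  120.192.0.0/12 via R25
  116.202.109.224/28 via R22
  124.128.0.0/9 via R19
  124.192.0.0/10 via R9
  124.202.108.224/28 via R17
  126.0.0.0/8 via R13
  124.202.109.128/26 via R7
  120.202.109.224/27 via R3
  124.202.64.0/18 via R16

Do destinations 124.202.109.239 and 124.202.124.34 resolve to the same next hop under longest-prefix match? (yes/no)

yes

124.202.109.239: longest match 124.202.64.0/18 -> R16
124.202.124.34: longest match 124.202.64.0/18 -> R16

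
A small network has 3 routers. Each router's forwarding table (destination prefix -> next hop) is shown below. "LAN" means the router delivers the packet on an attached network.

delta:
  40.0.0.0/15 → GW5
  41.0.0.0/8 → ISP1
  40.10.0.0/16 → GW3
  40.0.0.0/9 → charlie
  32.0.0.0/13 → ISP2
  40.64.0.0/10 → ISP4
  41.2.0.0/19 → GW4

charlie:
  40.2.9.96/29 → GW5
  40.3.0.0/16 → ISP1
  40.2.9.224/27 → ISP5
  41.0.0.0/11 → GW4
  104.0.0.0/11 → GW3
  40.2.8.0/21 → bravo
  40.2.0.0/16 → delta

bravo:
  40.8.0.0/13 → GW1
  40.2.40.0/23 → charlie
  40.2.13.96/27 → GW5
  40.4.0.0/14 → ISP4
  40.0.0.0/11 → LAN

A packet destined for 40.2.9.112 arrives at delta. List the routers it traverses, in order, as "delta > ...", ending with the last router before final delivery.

delta > charlie > bravo

At delta: longest match for 40.2.9.112 is 40.0.0.0/9 -> charlie
At charlie: longest match for 40.2.9.112 is 40.2.8.0/21 -> bravo
At bravo: longest match for 40.2.9.112 is 40.0.0.0/11 -> LAN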